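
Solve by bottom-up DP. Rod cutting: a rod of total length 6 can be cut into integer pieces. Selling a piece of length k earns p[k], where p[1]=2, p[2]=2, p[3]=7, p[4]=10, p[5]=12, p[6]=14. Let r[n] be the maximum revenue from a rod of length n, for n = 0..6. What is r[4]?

   n    0    1    2    3    4    5    6
r[n]    0    2    4    7   10   12   14

10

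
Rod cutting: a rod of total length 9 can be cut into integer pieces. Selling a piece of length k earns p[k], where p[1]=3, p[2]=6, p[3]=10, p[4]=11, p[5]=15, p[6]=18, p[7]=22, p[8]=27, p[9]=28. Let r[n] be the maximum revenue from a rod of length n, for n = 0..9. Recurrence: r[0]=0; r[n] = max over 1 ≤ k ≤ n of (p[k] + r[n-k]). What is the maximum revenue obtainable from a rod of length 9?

30

   n    0    1    2    3    4    5    6    7    8    9
r[n]    0    3    6   10   13   16   20   23   27   30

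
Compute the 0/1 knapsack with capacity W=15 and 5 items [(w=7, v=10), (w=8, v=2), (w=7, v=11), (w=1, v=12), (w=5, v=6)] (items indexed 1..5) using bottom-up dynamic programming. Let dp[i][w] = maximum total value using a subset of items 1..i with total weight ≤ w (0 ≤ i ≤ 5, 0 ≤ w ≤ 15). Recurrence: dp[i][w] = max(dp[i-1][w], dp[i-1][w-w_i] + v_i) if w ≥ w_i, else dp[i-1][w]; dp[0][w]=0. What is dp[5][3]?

i\w   0   1   2   3   4   5   6   7   8   9  10  11  12  13  14  15
  0   0   0   0   0   0   0   0   0   0   0   0   0   0   0   0   0
  1   0   0   0   0   0   0   0  10  10  10  10  10  10  10  10  10
  2   0   0   0   0   0   0   0  10  10  10  10  10  10  10  10  12
  3   0   0   0   0   0   0   0  11  11  11  11  11  11  11  21  21
  4   0  12  12  12  12  12  12  12  23  23  23  23  23  23  23  33
  5   0  12  12  12  12  12  18  18  23  23  23  23  23  29  29  33

12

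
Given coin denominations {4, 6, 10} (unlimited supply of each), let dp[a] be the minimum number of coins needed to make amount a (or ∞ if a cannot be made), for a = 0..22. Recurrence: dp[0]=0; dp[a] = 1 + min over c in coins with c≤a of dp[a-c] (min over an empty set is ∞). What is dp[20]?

2

 a  0  1  2  3  4  5  6  7  8  9 10 11 12 13 14 15 16 17 18 19 20 21 22
dp  0  -  -  -  1  -  1  -  2  -  1  -  2  -  2  -  2  -  3  -  2  -  3
(- denotes ∞ / unreachable)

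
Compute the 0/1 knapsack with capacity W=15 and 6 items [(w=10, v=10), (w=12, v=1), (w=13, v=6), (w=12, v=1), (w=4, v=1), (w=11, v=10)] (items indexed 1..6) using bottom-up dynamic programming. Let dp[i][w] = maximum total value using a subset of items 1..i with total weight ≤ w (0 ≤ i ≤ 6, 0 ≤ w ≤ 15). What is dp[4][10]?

i\w   0   1   2   3   4   5   6   7   8   9  10  11  12  13  14  15
  0   0   0   0   0   0   0   0   0   0   0   0   0   0   0   0   0
  1   0   0   0   0   0   0   0   0   0   0  10  10  10  10  10  10
  2   0   0   0   0   0   0   0   0   0   0  10  10  10  10  10  10
  3   0   0   0   0   0   0   0   0   0   0  10  10  10  10  10  10
  4   0   0   0   0   0   0   0   0   0   0  10  10  10  10  10  10
  5   0   0   0   0   1   1   1   1   1   1  10  10  10  10  11  11
  6   0   0   0   0   1   1   1   1   1   1  10  10  10  10  11  11

10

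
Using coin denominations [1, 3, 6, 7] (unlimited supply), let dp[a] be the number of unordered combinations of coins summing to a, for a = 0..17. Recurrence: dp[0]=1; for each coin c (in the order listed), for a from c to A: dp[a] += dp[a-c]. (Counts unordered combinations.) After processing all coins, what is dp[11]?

8

after  coin     0     1     2     3     4     5     6     7     8     9    10    11    12    13    14    15    16    17
          1     1     1     1     1     1     1     1     1     1     1     1     1     1     1     1     1     1     1
          3     1     1     1     2     2     2     3     3     3     4     4     4     5     5     5     6     6     6
          6     1     1     1     2     2     2     4     4     4     6     6     6     9     9     9    12    12    12
          7     1     1     1     2     2     2     4     5     5     7     8     8    11    13    14    17    19    20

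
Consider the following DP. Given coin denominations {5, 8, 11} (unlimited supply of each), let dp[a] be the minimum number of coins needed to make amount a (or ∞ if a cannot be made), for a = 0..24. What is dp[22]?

2

 a  0  1  2  3  4  5  6  7  8  9 10 11 12 13 14 15 16 17 18 19 20 21 22 23 24
dp  0  -  -  -  -  1  -  -  1  -  2  1  -  2  -  3  2  -  3  2  4  3  2  4  3
(- denotes ∞ / unreachable)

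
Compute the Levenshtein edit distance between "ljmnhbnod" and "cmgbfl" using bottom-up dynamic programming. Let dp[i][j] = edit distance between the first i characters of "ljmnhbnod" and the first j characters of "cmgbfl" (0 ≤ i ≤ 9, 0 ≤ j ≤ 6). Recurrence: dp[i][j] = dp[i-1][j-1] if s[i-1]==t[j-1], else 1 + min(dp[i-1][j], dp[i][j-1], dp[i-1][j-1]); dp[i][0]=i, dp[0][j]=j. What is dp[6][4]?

   ''  c  m  g  b  f  l
''  0  1  2  3  4  5  6
 l  1  1  2  3  4  5  5
 j  2  2  2  3  4  5  6
 m  3  3  2  3  4  5  6
 n  4  4  3  3  4  5  6
 h  5  5  4  4  4  5  6
 b  6  6  5  5  4  5  6
 n  7  7  6  6  5  5  6
 o  8  8  7  7  6  6  6
 d  9  9  8  8  7  7  7

4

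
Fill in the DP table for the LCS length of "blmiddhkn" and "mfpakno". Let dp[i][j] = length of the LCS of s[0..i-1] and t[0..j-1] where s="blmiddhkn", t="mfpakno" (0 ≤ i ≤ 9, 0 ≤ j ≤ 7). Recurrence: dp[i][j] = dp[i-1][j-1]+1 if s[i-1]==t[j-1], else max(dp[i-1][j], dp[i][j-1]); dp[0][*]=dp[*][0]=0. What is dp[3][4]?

1

   ''  m  f  p  a  k  n  o
''  0  0  0  0  0  0  0  0
 b  0  0  0  0  0  0  0  0
 l  0  0  0  0  0  0  0  0
 m  0  1  1  1  1  1  1  1
 i  0  1  1  1  1  1  1  1
 d  0  1  1  1  1  1  1  1
 d  0  1  1  1  1  1  1  1
 h  0  1  1  1  1  1  1  1
 k  0  1  1  1  1  2  2  2
 n  0  1  1  1  1  2  3  3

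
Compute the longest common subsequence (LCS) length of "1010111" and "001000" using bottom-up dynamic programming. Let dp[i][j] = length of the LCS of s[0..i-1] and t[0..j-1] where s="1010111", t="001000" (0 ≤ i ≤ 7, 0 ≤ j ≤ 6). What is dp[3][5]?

   ''  0  0  1  0  0  0
''  0  0  0  0  0  0  0
 1  0  0  0  1  1  1  1
 0  0  1  1  1  2  2  2
 1  0  1  1  2  2  2  2
 0  0  1  2  2  3  3  3
 1  0  1  2  3  3  3  3
 1  0  1  2  3  3  3  3
 1  0  1  2  3  3  3  3

2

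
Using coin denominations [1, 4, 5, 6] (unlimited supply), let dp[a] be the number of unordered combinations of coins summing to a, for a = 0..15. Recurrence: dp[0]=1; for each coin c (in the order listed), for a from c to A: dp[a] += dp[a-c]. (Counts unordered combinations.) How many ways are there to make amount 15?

after  coin     0     1     2     3     4     5     6     7     8     9    10    11    12    13    14    15
          1     1     1     1     1     1     1     1     1     1     1     1     1     1     1     1     1
          4     1     1     1     1     2     2     2     2     3     3     3     3     4     4     4     4
          5     1     1     1     1     2     3     3     3     4     5     6     6     7     8     9    10
          6     1     1     1     1     2     3     4     4     5     6     8     9    11    12    14    16

16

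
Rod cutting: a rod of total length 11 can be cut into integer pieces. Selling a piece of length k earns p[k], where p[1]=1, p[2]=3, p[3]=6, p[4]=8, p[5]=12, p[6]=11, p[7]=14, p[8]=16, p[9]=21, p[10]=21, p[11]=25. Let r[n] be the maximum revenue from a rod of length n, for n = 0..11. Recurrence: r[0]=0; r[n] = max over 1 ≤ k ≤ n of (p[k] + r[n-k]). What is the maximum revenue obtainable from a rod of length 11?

   n    0    1    2    3    4    5    6    7    8    9   10   11
r[n]    0    1    3    6    8   12   13   15   18   21   24   25

25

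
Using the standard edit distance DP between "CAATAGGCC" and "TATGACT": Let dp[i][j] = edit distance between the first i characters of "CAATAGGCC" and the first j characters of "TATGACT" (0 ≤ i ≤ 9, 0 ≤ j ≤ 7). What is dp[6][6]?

4

   ''  T  A  T  G  A  C  T
''  0  1  2  3  4  5  6  7
 C  1  1  2  3  4  5  5  6
 A  2  2  1  2  3  4  5  6
 A  3  3  2  2  3  3  4  5
 T  4  3  3  2  3  4  4  4
 A  5  4  3  3  3  3  4  5
 G  6  5  4  4  3  4  4  5
 G  7  6  5  5  4  4  5  5
 C  8  7  6  6  5  5  4  5
 C  9  8  7  7  6  6  5  5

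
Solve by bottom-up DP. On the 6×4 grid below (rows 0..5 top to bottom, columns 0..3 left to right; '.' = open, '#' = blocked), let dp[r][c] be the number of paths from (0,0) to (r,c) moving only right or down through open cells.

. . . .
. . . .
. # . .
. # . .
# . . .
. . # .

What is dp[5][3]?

r\c   0   1   2   3
  0   1   1   1   1
  1   1   2   3   4
  2   1   0   3   7
  3   1   0   3  10
  4   0   0   3  13
  5   0   0   0  13

13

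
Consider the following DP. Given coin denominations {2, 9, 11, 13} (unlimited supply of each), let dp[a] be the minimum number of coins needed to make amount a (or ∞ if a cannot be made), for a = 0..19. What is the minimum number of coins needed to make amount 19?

 a  0  1  2  3  4  5  6  7  8  9 10 11 12 13 14 15 16 17 18 19
dp  0  -  1  -  2  -  3  -  4  1  5  1  6  1  7  2  8  3  2  4
(- denotes ∞ / unreachable)

4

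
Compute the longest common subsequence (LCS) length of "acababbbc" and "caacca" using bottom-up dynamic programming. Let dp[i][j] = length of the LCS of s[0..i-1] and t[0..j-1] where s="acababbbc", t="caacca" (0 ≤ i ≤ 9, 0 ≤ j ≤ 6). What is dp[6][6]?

3

   ''  c  a  a  c  c  a
''  0  0  0  0  0  0  0
 a  0  0  1  1  1  1  1
 c  0  1  1  1  2  2  2
 a  0  1  2  2  2  2  3
 b  0  1  2  2  2  2  3
 a  0  1  2  3  3  3  3
 b  0  1  2  3  3  3  3
 b  0  1  2  3  3  3  3
 b  0  1  2  3  3  3  3
 c  0  1  2  3  4  4  4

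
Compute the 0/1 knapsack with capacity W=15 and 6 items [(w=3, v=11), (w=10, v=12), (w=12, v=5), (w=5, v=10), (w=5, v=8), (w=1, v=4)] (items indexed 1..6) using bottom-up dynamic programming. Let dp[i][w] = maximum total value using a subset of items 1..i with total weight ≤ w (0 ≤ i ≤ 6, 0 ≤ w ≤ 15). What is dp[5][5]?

11

i\w   0   1   2   3   4   5   6   7   8   9  10  11  12  13  14  15
  0   0   0   0   0   0   0   0   0   0   0   0   0   0   0   0   0
  1   0   0   0  11  11  11  11  11  11  11  11  11  11  11  11  11
  2   0   0   0  11  11  11  11  11  11  11  12  12  12  23  23  23
  3   0   0   0  11  11  11  11  11  11  11  12  12  12  23  23  23
  4   0   0   0  11  11  11  11  11  21  21  21  21  21  23  23  23
  5   0   0   0  11  11  11  11  11  21  21  21  21  21  29  29  29
  6   0   4   4  11  15  15  15  15  21  25  25  25  25  29  33  33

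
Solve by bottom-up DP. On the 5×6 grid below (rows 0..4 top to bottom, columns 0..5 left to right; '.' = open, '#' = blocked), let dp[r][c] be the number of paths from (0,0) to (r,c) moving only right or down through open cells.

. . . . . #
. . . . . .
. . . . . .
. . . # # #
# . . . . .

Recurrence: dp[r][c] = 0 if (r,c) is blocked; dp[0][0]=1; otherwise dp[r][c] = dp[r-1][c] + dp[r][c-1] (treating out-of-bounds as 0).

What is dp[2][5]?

20

r\c   0   1   2   3   4   5
  0   1   1   1   1   1   0
  1   1   2   3   4   5   5
  2   1   3   6  10  15  20
  3   1   4  10   0   0   0
  4   0   4  14  14  14  14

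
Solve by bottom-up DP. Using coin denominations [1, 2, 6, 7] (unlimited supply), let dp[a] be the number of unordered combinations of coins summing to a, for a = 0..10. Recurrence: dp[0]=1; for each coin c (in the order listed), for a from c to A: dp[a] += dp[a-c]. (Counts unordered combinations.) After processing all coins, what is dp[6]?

5

after  coin     0     1     2     3     4     5     6     7     8     9    10
          1     1     1     1     1     1     1     1     1     1     1     1
          2     1     1     2     2     3     3     4     4     5     5     6
          6     1     1     2     2     3     3     5     5     7     7     9
          7     1     1     2     2     3     3     5     6     8     9    11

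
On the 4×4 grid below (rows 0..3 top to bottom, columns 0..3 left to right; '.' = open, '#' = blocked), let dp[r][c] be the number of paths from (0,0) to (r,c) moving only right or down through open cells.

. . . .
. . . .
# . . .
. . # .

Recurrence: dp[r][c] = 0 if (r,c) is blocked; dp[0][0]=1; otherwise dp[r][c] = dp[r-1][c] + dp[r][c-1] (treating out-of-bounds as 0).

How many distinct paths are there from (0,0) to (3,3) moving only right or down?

r\c   0   1   2   3
  0   1   1   1   1
  1   1   2   3   4
  2   0   2   5   9
  3   0   2   0   9

9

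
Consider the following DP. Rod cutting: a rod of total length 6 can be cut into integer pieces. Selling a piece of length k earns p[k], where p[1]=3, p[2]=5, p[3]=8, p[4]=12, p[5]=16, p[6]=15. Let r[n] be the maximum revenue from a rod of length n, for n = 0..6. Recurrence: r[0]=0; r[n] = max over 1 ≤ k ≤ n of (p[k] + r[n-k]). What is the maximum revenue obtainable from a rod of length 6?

19

   n    0    1    2    3    4    5    6
r[n]    0    3    6    9   12   16   19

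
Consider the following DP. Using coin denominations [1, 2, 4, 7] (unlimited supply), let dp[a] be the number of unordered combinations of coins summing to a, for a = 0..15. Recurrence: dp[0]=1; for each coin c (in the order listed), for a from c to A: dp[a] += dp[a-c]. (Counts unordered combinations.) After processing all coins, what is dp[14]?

after  coin     0     1     2     3     4     5     6     7     8     9    10    11    12    13    14    15
          1     1     1     1     1     1     1     1     1     1     1     1     1     1     1     1     1
          2     1     1     2     2     3     3     4     4     5     5     6     6     7     7     8     8
          4     1     1     2     2     4     4     6     6     9     9    12    12    16    16    20    20
          7     1     1     2     2     4     4     6     7    10    11    14    16    20    22    27    30

27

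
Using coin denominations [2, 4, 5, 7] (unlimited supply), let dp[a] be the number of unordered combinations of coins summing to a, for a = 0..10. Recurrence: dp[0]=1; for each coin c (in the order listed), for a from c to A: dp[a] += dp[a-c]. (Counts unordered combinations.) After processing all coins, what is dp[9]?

3

after  coin     0     1     2     3     4     5     6     7     8     9    10
          2     1     0     1     0     1     0     1     0     1     0     1
          4     1     0     1     0     2     0     2     0     3     0     3
          5     1     0     1     0     2     1     2     1     3     2     4
          7     1     0     1     0     2     1     2     2     3     3     4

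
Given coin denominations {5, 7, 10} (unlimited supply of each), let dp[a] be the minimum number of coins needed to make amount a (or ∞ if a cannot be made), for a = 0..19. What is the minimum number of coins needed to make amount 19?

3

 a  0  1  2  3  4  5  6  7  8  9 10 11 12 13 14 15 16 17 18 19
dp  0  -  -  -  -  1  -  1  -  -  1  -  2  -  2  2  -  2  -  3
(- denotes ∞ / unreachable)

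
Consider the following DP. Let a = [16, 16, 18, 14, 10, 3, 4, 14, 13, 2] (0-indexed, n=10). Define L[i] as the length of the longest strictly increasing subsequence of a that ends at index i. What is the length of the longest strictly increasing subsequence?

3

   i    0    1    2    3    4    5    6    7    8    9
a[i]   16   16   18   14   10    3    4   14   13    2
L[i]    1    1    2    1    1    1    2    3    3    1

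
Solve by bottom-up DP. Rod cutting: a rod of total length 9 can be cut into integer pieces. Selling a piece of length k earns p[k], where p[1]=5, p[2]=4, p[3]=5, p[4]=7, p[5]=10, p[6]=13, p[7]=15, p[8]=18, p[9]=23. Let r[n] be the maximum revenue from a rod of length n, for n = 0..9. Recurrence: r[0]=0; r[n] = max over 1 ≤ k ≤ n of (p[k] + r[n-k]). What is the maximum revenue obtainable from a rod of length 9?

45

   n    0    1    2    3    4    5    6    7    8    9
r[n]    0    5   10   15   20   25   30   35   40   45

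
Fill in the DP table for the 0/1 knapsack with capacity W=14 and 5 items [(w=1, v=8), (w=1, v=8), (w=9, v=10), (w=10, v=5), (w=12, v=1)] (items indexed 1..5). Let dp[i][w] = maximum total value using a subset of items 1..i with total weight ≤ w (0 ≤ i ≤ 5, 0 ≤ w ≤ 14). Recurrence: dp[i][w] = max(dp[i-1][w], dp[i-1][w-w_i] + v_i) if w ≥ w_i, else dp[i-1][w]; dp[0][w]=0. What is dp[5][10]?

i\w   0   1   2   3   4   5   6   7   8   9  10  11  12  13  14
  0   0   0   0   0   0   0   0   0   0   0   0   0   0   0   0
  1   0   8   8   8   8   8   8   8   8   8   8   8   8   8   8
  2   0   8  16  16  16  16  16  16  16  16  16  16  16  16  16
  3   0   8  16  16  16  16  16  16  16  16  18  26  26  26  26
  4   0   8  16  16  16  16  16  16  16  16  18  26  26  26  26
  5   0   8  16  16  16  16  16  16  16  16  18  26  26  26  26

18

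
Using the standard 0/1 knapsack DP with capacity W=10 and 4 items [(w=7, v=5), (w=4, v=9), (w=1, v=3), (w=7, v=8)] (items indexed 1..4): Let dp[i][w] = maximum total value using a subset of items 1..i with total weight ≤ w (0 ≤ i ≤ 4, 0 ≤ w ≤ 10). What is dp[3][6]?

12

i\w   0   1   2   3   4   5   6   7   8   9  10
  0   0   0   0   0   0   0   0   0   0   0   0
  1   0   0   0   0   0   0   0   5   5   5   5
  2   0   0   0   0   9   9   9   9   9   9   9
  3   0   3   3   3   9  12  12  12  12  12  12
  4   0   3   3   3   9  12  12  12  12  12  12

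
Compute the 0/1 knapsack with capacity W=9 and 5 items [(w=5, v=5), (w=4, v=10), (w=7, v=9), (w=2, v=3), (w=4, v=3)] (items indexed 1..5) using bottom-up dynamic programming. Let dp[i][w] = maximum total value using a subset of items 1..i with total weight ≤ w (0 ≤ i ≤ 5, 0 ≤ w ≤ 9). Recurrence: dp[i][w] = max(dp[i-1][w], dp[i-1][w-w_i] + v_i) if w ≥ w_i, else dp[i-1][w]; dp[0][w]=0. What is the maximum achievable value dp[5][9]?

15

i\w   0   1   2   3   4   5   6   7   8   9
  0   0   0   0   0   0   0   0   0   0   0
  1   0   0   0   0   0   5   5   5   5   5
  2   0   0   0   0  10  10  10  10  10  15
  3   0   0   0   0  10  10  10  10  10  15
  4   0   0   3   3  10  10  13  13  13  15
  5   0   0   3   3  10  10  13  13  13  15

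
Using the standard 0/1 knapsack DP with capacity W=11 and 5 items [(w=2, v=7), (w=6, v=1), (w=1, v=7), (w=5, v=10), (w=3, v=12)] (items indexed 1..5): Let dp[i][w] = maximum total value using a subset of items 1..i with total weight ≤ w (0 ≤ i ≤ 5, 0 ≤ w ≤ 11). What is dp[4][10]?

i\w   0   1   2   3   4   5   6   7   8   9  10  11
  0   0   0   0   0   0   0   0   0   0   0   0   0
  1   0   0   7   7   7   7   7   7   7   7   7   7
  2   0   0   7   7   7   7   7   7   8   8   8   8
  3   0   7   7  14  14  14  14  14  14  15  15  15
  4   0   7   7  14  14  14  17  17  24  24  24  24
  5   0   7   7  14  19  19  26  26  26  29  29  36

24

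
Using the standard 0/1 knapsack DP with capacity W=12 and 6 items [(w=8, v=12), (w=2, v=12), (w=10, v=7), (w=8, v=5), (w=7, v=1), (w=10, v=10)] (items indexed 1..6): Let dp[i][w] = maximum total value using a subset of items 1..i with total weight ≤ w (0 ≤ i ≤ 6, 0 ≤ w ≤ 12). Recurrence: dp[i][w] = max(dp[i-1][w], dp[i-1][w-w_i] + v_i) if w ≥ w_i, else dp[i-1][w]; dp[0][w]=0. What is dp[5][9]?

13

i\w   0   1   2   3   4   5   6   7   8   9  10  11  12
  0   0   0   0   0   0   0   0   0   0   0   0   0   0
  1   0   0   0   0   0   0   0   0  12  12  12  12  12
  2   0   0  12  12  12  12  12  12  12  12  24  24  24
  3   0   0  12  12  12  12  12  12  12  12  24  24  24
  4   0   0  12  12  12  12  12  12  12  12  24  24  24
  5   0   0  12  12  12  12  12  12  12  13  24  24  24
  6   0   0  12  12  12  12  12  12  12  13  24  24  24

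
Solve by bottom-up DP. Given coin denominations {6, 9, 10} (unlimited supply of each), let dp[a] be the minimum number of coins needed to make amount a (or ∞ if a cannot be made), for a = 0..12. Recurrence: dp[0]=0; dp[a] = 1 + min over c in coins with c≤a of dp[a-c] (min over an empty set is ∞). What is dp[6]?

1

 a  0  1  2  3  4  5  6  7  8  9 10 11 12
dp  0  -  -  -  -  -  1  -  -  1  1  -  2
(- denotes ∞ / unreachable)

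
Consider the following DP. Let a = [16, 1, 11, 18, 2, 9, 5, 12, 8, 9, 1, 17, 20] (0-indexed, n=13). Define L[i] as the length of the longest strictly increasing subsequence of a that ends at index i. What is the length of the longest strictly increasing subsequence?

   i    0    1    2    3    4    5    6    7    8    9   10   11   12
a[i]   16    1   11   18    2    9    5   12    8    9    1   17   20
L[i]    1    1    2    3    2    3    3    4    4    5    1    6    7

7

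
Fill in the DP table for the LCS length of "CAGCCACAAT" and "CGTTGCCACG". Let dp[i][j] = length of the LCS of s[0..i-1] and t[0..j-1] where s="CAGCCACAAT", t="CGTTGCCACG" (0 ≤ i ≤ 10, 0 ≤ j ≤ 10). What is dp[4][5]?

   ''  C  G  T  T  G  C  C  A  C  G
''  0  0  0  0  0  0  0  0  0  0  0
 C  0  1  1  1  1  1  1  1  1  1  1
 A  0  1  1  1  1  1  1  1  2  2  2
 G  0  1  2  2  2  2  2  2  2  2  3
 C  0  1  2  2  2  2  3  3  3  3  3
 C  0  1  2  2  2  2  3  4  4  4  4
 A  0  1  2  2  2  2  3  4  5  5  5
 C  0  1  2  2  2  2  3  4  5  6  6
 A  0  1  2  2  2  2  3  4  5  6  6
 A  0  1  2  2  2  2  3  4  5  6  6
 T  0  1  2  3  3  3  3  4  5  6  6

2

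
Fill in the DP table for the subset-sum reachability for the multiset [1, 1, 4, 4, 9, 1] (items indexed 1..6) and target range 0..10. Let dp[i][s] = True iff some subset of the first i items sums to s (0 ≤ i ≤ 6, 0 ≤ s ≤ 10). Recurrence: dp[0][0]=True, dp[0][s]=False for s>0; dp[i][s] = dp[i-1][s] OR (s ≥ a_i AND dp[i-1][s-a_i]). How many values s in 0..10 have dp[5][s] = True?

i\s   0   1   2   3   4   5   6   7   8   9  10
  0   T   F   F   F   F   F   F   F   F   F   F
  1   T   T   F   F   F   F   F   F   F   F   F
  2   T   T   T   F   F   F   F   F   F   F   F
  3   T   T   T   F   T   T   T   F   F   F   F
  4   T   T   T   F   T   T   T   F   T   T   T
  5   T   T   T   F   T   T   T   F   T   T   T
  6   T   T   T   T   T   T   T   T   T   T   T

9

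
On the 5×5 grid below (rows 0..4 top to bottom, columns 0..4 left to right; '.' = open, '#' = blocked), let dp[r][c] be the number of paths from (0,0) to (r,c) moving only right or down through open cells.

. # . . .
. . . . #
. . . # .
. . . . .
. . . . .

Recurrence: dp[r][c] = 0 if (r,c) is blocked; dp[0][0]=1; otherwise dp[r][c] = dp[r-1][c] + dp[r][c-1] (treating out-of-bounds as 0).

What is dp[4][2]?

r\c   0   1   2   3   4
  0   1   0   0   0   0
  1   1   1   1   1   0
  2   1   2   3   0   0
  3   1   3   6   6   6
  4   1   4  10  16  22

10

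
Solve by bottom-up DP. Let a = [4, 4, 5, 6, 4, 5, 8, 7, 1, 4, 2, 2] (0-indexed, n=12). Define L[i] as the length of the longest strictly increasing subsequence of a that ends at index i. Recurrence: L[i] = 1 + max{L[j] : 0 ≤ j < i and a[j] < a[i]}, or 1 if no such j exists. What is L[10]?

   i    0    1    2    3    4    5    6    7    8    9   10   11
a[i]    4    4    5    6    4    5    8    7    1    4    2    2
L[i]    1    1    2    3    1    2    4    4    1    2    2    2

2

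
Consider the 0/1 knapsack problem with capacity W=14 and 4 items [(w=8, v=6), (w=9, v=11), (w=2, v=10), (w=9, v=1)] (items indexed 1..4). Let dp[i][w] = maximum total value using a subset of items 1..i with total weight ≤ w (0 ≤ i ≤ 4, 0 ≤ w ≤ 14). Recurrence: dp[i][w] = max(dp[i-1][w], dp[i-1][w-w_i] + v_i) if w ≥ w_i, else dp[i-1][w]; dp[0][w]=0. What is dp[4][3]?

10

i\w   0   1   2   3   4   5   6   7   8   9  10  11  12  13  14
  0   0   0   0   0   0   0   0   0   0   0   0   0   0   0   0
  1   0   0   0   0   0   0   0   0   6   6   6   6   6   6   6
  2   0   0   0   0   0   0   0   0   6  11  11  11  11  11  11
  3   0   0  10  10  10  10  10  10  10  11  16  21  21  21  21
  4   0   0  10  10  10  10  10  10  10  11  16  21  21  21  21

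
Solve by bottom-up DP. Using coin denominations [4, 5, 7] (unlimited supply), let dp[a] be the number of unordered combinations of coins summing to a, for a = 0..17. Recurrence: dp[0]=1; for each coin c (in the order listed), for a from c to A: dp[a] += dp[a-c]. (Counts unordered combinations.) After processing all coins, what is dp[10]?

1

after  coin     0     1     2     3     4     5     6     7     8     9    10    11    12    13    14    15    16    17
          4     1     0     0     0     1     0     0     0     1     0     0     0     1     0     0     0     1     0
          5     1     0     0     0     1     1     0     0     1     1     1     0     1     1     1     1     1     1
          7     1     0     0     0     1     1     0     1     1     1     1     1     2     1     2     2     2     2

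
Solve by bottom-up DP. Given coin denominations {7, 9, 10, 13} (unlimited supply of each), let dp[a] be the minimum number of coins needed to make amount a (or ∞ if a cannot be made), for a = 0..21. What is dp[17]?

2

 a  0  1  2  3  4  5  6  7  8  9 10 11 12 13 14 15 16 17 18 19 20 21
dp  0  -  -  -  -  -  -  1  -  1  1  -  -  1  2  -  2  2  2  2  2  3
(- denotes ∞ / unreachable)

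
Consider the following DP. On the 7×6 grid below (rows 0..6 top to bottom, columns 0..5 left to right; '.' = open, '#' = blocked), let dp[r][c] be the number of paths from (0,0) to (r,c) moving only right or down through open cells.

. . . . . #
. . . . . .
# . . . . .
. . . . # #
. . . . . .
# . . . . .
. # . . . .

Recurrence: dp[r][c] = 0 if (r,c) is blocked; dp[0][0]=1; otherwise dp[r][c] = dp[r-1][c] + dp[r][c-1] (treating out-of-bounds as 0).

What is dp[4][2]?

9

r\c   0   1   2   3   4   5
  0   1   1   1   1   1   0
  1   1   2   3   4   5   5
  2   0   2   5   9  14  19
  3   0   2   7  16   0   0
  4   0   2   9  25  25  25
  5   0   2  11  36  61  86
  6   0   0  11  47 108 194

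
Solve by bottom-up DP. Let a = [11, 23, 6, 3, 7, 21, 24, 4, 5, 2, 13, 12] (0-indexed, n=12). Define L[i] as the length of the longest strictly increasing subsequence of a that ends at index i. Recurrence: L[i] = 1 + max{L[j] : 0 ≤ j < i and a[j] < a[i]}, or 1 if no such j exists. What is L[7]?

   i    0    1    2    3    4    5    6    7    8    9   10   11
a[i]   11   23    6    3    7   21   24    4    5    2   13   12
L[i]    1    2    1    1    2    3    4    2    3    1    4    4

2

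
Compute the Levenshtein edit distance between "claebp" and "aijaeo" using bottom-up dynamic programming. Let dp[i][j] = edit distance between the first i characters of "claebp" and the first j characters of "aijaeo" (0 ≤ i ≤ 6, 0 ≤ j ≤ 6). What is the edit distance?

   ''  a  i  j  a  e  o
''  0  1  2  3  4  5  6
 c  1  1  2  3  4  5  6
 l  2  2  2  3  4  5  6
 a  3  2  3  3  3  4  5
 e  4  3  3  4  4  3  4
 b  5  4  4  4  5  4  4
 p  6  5  5  5  5  5  5

5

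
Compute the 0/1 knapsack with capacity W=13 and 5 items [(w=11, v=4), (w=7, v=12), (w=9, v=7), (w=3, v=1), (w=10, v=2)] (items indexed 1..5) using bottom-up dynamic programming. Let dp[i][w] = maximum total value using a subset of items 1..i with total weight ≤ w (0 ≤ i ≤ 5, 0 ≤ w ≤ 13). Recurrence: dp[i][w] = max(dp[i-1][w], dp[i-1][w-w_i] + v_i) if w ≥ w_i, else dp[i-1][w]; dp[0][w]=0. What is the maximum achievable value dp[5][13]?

13

i\w   0   1   2   3   4   5   6   7   8   9  10  11  12  13
  0   0   0   0   0   0   0   0   0   0   0   0   0   0   0
  1   0   0   0   0   0   0   0   0   0   0   0   4   4   4
  2   0   0   0   0   0   0   0  12  12  12  12  12  12  12
  3   0   0   0   0   0   0   0  12  12  12  12  12  12  12
  4   0   0   0   1   1   1   1  12  12  12  13  13  13  13
  5   0   0   0   1   1   1   1  12  12  12  13  13  13  13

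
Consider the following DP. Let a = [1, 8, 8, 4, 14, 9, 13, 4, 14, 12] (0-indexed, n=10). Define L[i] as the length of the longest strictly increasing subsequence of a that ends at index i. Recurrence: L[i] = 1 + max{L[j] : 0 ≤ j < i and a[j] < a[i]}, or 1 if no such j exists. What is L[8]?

   i    0    1    2    3    4    5    6    7    8    9
a[i]    1    8    8    4   14    9   13    4   14   12
L[i]    1    2    2    2    3    3    4    2    5    4

5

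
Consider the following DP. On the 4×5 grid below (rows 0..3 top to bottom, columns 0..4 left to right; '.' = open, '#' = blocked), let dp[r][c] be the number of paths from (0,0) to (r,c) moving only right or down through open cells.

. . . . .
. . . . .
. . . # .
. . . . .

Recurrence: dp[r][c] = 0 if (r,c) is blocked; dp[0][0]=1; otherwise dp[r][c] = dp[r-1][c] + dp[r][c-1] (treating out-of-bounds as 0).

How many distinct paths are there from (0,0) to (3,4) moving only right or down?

r\c   0   1   2   3   4
  0   1   1   1   1   1
  1   1   2   3   4   5
  2   1   3   6   0   5
  3   1   4  10  10  15

15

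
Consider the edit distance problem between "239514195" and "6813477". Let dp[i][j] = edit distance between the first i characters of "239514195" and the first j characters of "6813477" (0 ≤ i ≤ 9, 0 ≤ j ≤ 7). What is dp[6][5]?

   ''  6  8  1  3  4  7  7
''  0  1  2  3  4  5  6  7
 2  1  1  2  3  4  5  6  7
 3  2  2  2  3  3  4  5  6
 9  3  3  3  3  4  4  5  6
 5  4  4  4  4  4  5  5  6
 1  5  5  5  4  5  5  6  6
 4  6  6  6  5  5  5  6  7
 1  7  7  7  6  6  6  6  7
 9  8  8  8  7  7  7  7  7
 5  9  9  9  8  8  8  8  8

5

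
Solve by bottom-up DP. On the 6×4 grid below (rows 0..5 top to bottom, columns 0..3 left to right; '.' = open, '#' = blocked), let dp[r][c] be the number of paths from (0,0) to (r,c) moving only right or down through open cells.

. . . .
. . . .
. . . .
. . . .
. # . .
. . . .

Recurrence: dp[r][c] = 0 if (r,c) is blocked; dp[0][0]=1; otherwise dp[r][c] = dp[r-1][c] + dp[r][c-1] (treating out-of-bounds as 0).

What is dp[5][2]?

r\c   0   1   2   3
  0   1   1   1   1
  1   1   2   3   4
  2   1   3   6  10
  3   1   4  10  20
  4   1   0  10  30
  5   1   1  11  41

11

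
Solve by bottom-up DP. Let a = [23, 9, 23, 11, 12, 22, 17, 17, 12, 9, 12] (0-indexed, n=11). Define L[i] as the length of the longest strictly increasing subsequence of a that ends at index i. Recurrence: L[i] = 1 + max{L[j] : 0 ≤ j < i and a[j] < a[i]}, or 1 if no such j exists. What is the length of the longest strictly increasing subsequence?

4

   i    0    1    2    3    4    5    6    7    8    9   10
a[i]   23    9   23   11   12   22   17   17   12    9   12
L[i]    1    1    2    2    3    4    4    4    3    1    3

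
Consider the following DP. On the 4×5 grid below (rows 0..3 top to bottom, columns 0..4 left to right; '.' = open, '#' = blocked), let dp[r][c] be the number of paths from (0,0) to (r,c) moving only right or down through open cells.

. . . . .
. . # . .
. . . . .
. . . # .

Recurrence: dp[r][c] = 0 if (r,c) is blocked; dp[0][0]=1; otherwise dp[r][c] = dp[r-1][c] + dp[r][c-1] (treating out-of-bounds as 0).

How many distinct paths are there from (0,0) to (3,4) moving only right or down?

6

r\c   0   1   2   3   4
  0   1   1   1   1   1
  1   1   2   0   1   2
  2   1   3   3   4   6
  3   1   4   7   0   6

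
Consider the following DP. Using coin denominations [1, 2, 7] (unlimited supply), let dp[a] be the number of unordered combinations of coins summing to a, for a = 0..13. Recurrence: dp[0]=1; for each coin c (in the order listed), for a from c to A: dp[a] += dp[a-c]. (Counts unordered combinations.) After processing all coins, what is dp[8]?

6

after  coin     0     1     2     3     4     5     6     7     8     9    10    11    12    13
          1     1     1     1     1     1     1     1     1     1     1     1     1     1     1
          2     1     1     2     2     3     3     4     4     5     5     6     6     7     7
          7     1     1     2     2     3     3     4     5     6     7     8     9    10    11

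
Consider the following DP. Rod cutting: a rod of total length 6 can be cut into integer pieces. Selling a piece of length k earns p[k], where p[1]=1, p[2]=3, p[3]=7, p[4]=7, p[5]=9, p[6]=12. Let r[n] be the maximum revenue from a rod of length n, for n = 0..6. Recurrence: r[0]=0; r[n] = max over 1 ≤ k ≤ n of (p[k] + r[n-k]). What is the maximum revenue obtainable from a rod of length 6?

   n    0    1    2    3    4    5    6
r[n]    0    1    3    7    8   10   14

14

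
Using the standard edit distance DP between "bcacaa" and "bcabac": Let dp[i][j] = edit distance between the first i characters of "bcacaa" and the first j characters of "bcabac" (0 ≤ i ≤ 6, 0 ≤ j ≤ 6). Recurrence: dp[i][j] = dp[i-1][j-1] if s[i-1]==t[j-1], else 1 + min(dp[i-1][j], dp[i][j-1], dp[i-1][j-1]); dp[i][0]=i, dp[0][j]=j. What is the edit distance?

   ''  b  c  a  b  a  c
''  0  1  2  3  4  5  6
 b  1  0  1  2  3  4  5
 c  2  1  0  1  2  3  4
 a  3  2  1  0  1  2  3
 c  4  3  2  1  1  2  2
 a  5  4  3  2  2  1  2
 a  6  5  4  3  3  2  2

2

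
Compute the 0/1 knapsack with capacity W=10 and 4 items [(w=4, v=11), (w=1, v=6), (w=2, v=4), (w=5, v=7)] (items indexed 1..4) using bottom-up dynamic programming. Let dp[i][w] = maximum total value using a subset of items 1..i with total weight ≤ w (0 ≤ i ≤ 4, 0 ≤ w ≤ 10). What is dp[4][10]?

24

i\w   0   1   2   3   4   5   6   7   8   9  10
  0   0   0   0   0   0   0   0   0   0   0   0
  1   0   0   0   0  11  11  11  11  11  11  11
  2   0   6   6   6  11  17  17  17  17  17  17
  3   0   6   6  10  11  17  17  21  21  21  21
  4   0   6   6  10  11  17  17  21  21  21  24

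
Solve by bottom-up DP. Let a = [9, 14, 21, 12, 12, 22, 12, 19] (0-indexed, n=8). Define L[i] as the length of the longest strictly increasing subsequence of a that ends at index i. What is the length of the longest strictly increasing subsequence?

4

   i    0    1    2    3    4    5    6    7
a[i]    9   14   21   12   12   22   12   19
L[i]    1    2    3    2    2    4    2    3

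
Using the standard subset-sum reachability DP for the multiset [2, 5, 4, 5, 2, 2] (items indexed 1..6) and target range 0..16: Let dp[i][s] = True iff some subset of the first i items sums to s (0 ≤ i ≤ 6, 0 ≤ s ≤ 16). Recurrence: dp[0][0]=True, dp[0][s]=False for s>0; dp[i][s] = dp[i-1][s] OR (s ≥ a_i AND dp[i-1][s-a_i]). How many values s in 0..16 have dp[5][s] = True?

14

i\s   0   1   2   3   4   5   6   7   8   9  10  11  12  13  14  15  16
  0   T   F   F   F   F   F   F   F   F   F   F   F   F   F   F   F   F
  1   T   F   T   F   F   F   F   F   F   F   F   F   F   F   F   F   F
  2   T   F   T   F   F   T   F   T   F   F   F   F   F   F   F   F   F
  3   T   F   T   F   T   T   T   T   F   T   F   T   F   F   F   F   F
  4   T   F   T   F   T   T   T   T   F   T   T   T   T   F   T   F   T
  5   T   F   T   F   T   T   T   T   T   T   T   T   T   T   T   F   T
  6   T   F   T   F   T   T   T   T   T   T   T   T   T   T   T   T   T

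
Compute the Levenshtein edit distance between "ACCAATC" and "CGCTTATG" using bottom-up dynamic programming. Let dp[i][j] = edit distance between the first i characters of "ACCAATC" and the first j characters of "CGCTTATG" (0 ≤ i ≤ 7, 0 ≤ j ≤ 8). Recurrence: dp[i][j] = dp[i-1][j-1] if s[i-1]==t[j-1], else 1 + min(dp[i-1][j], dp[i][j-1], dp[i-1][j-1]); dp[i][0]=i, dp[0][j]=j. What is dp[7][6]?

   ''  C  G  C  T  T  A  T  G
''  0  1  2  3  4  5  6  7  8
 A  1  1  2  3  4  5  5  6  7
 C  2  1  2  2  3  4  5  6  7
 C  3  2  2  2  3  4  5  6  7
 A  4  3  3  3  3  4  4  5  6
 A  5  4  4  4  4  4  4  5  6
 T  6  5  5  5  4  4  5  4  5
 C  7  6  6  5  5  5  5  5  5

5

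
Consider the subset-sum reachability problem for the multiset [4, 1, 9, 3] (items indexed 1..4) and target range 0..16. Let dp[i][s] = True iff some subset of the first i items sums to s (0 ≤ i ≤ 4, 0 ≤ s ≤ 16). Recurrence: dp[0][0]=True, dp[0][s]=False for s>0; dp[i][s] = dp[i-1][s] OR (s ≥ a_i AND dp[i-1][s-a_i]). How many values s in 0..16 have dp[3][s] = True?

i\s   0   1   2   3   4   5   6   7   8   9  10  11  12  13  14  15  16
  0   T   F   F   F   F   F   F   F   F   F   F   F   F   F   F   F   F
  1   T   F   F   F   T   F   F   F   F   F   F   F   F   F   F   F   F
  2   T   T   F   F   T   T   F   F   F   F   F   F   F   F   F   F   F
  3   T   T   F   F   T   T   F   F   F   T   T   F   F   T   T   F   F
  4   T   T   F   T   T   T   F   T   T   T   T   F   T   T   T   F   T

8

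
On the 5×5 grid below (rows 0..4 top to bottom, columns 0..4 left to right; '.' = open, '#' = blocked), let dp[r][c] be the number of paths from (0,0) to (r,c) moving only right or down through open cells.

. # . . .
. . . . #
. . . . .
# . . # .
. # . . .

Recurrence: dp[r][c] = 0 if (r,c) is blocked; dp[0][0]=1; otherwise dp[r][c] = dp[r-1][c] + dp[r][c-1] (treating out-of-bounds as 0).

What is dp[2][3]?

4

r\c   0   1   2   3   4
  0   1   0   0   0   0
  1   1   1   1   1   0
  2   1   2   3   4   4
  3   0   2   5   0   4
  4   0   0   5   5   9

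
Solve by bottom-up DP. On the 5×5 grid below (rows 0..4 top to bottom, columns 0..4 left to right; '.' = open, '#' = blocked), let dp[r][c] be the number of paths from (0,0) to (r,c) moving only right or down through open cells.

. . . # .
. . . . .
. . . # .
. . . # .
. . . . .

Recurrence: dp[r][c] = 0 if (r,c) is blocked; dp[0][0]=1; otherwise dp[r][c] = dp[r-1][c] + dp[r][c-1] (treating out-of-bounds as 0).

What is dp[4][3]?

r\c   0   1   2   3   4
  0   1   1   1   0   0
  1   1   2   3   3   3
  2   1   3   6   0   3
  3   1   4  10   0   3
  4   1   5  15  15  18

15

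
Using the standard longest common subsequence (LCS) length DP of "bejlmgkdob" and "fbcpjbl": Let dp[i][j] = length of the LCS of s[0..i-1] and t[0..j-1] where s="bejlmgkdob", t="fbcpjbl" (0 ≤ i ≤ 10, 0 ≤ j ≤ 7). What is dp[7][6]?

   ''  f  b  c  p  j  b  l
''  0  0  0  0  0  0  0  0
 b  0  0  1  1  1  1  1  1
 e  0  0  1  1  1  1  1  1
 j  0  0  1  1  1  2  2  2
 l  0  0  1  1  1  2  2  3
 m  0  0  1  1  1  2  2  3
 g  0  0  1  1  1  2  2  3
 k  0  0  1  1  1  2  2  3
 d  0  0  1  1  1  2  2  3
 o  0  0  1  1  1  2  2  3
 b  0  0  1  1  1  2  3  3

2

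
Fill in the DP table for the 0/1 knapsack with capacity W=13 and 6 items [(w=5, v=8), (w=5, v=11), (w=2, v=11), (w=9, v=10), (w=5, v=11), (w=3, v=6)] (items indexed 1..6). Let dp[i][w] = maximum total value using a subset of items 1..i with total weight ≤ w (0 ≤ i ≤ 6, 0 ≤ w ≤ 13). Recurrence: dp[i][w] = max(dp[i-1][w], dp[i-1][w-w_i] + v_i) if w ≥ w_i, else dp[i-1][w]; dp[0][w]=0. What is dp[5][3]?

11

i\w   0   1   2   3   4   5   6   7   8   9  10  11  12  13
  0   0   0   0   0   0   0   0   0   0   0   0   0   0   0
  1   0   0   0   0   0   8   8   8   8   8   8   8   8   8
  2   0   0   0   0   0  11  11  11  11  11  19  19  19  19
  3   0   0  11  11  11  11  11  22  22  22  22  22  30  30
  4   0   0  11  11  11  11  11  22  22  22  22  22  30  30
  5   0   0  11  11  11  11  11  22  22  22  22  22  33  33
  6   0   0  11  11  11  17  17  22  22  22  28  28  33  33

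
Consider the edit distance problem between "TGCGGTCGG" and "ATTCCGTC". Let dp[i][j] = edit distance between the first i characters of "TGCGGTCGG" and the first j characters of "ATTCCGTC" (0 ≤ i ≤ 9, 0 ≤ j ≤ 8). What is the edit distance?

   ''  A  T  T  C  C  G  T  C
''  0  1  2  3  4  5  6  7  8
 T  1  1  1  2  3  4  5  6  7
 G  2  2  2  2  3  4  4  5  6
 C  3  3  3  3  2  3  4  5  5
 G  4  4  4  4  3  3  3  4  5
 G  5  5  5  5  4  4  3  4  5
 T  6  6  5  5  5  5  4  3  4
 C  7  7  6  6  5  5  5  4  3
 G  8  8  7  7  6  6  5  5  4
 G  9  9  8  8  7  7  6  6  5

5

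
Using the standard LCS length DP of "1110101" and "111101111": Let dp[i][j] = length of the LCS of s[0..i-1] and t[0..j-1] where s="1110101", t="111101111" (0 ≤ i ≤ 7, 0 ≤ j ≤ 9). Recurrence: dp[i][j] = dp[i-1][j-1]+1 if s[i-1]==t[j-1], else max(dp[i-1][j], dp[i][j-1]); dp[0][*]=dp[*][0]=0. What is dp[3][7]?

   ''  1  1  1  1  0  1  1  1  1
''  0  0  0  0  0  0  0  0  0  0
 1  0  1  1  1  1  1  1  1  1  1
 1  0  1  2  2  2  2  2  2  2  2
 1  0  1  2  3  3  3  3  3  3  3
 0  0  1  2  3  3  4  4  4  4  4
 1  0  1  2  3  4  4  5  5  5  5
 0  0  1  2  3  4  5  5  5  5  5
 1  0  1  2  3  4  5  6  6  6  6

3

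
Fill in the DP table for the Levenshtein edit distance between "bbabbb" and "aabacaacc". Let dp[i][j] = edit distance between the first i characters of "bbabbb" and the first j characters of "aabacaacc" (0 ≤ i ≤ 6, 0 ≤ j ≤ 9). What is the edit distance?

   ''  a  a  b  a  c  a  a  c  c
''  0  1  2  3  4  5  6  7  8  9
 b  1  1  2  2  3  4  5  6  7  8
 b  2  2  2  2  3  4  5  6  7  8
 a  3  2  2  3  2  3  4  5  6  7
 b  4  3  3  2  3  3  4  5  6  7
 b  5  4  4  3  3  4  4  5  6  7
 b  6  5  5  4  4  4  5  5  6  7

7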